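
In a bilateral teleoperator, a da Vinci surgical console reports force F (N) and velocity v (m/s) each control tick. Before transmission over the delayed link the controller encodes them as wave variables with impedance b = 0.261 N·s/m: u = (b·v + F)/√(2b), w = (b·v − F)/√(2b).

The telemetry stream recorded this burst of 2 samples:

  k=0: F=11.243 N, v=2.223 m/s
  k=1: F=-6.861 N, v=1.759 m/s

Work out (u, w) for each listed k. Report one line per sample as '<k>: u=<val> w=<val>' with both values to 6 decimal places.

k=0: b·v=0.261×2.223=0.580203; √(2b)=0.722496; u=(0.580203+11.243)/0.722496=16.364393, w=(0.580203−11.243)/0.722496=-14.758285
k=1: b·v=0.261×1.759=0.459099; √(2b)=0.722496; u=(0.459099+(-6.861))/0.722496=-8.860816, w=(0.459099−(-6.861))/0.722496=10.131686

0: u=16.364393 w=-14.758285
1: u=-8.860816 w=10.131686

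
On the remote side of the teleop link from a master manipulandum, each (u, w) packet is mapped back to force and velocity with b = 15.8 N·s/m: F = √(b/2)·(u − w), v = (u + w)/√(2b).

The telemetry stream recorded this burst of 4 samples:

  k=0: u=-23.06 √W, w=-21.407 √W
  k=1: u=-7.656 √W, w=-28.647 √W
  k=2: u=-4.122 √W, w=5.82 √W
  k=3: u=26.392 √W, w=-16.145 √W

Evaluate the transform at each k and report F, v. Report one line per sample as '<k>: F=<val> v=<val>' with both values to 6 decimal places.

0: F=-4.646077 v=-7.910324
1: F=58.999275 v=-6.458014
2: F=-27.943918 v=0.302061
3: F=119.558485 v=1.822859

k=0: u−w=-1.653000, u+w=-44.467000; √(b/2)=2.810694, √(2b)=5.621388; F=2.810694×(-1.653)=-4.646077, v=-44.467000/5.621388=-7.910324
k=1: u−w=20.991000, u+w=-36.303000; √(b/2)=2.810694, √(2b)=5.621388; F=2.810694×20.991=58.999275, v=-36.303000/5.621388=-6.458014
k=2: u−w=-9.942000, u+w=1.698000; √(b/2)=2.810694, √(2b)=5.621388; F=2.810694×(-9.942)=-27.943918, v=1.698000/5.621388=0.302061
k=3: u−w=42.537000, u+w=10.247000; √(b/2)=2.810694, √(2b)=5.621388; F=2.810694×42.537=119.558485, v=10.247000/5.621388=1.822859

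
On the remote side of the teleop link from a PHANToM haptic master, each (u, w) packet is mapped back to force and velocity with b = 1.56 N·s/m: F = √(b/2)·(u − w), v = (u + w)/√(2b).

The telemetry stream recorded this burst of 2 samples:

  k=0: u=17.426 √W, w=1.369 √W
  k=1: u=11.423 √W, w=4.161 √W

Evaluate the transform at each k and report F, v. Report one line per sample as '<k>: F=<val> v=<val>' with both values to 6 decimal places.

0: F=14.181158 v=10.640573
1: F=6.413625 v=8.822703

k=0: u−w=16.057000, u+w=18.795000; √(b/2)=0.883176, √(2b)=1.766352; F=0.883176×16.057=14.181158, v=18.795000/1.766352=10.640573
k=1: u−w=7.262000, u+w=15.584000; √(b/2)=0.883176, √(2b)=1.766352; F=0.883176×7.262=6.413625, v=15.584000/1.766352=8.822703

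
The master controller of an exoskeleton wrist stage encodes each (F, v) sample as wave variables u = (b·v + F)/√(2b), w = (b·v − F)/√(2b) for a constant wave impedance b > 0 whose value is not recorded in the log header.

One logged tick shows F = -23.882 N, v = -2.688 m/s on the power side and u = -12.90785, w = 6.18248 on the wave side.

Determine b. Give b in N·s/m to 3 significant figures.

u + w = -6.72537;  u + w = √(2b)·v, so √(2b) = -6.72537/(-2.688) = 2.50200.
b = (√(2b))²/2 = 6.25999/2 = 3.13000.
(Check via u − w = 2F/√(2b): u − w = -19.09033, 2F/√(2b) = -19.09034.)

b = 3.13 N·s/m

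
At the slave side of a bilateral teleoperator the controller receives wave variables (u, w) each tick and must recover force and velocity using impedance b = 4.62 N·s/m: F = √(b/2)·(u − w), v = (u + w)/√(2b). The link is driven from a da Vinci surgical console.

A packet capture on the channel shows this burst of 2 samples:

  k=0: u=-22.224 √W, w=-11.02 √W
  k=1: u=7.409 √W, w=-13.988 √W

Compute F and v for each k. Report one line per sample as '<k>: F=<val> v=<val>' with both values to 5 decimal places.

0: F=-17.02861 v=-10.93647
1: F=32.52062 v=-2.16433

k=0: u−w=-11.20400, u+w=-33.24400; √(b/2)=1.51987, √(2b)=3.03974; F=1.51987×(-11.204)=-17.02861, v=-33.24400/3.03974=-10.93647
k=1: u−w=21.39700, u+w=-6.57900; √(b/2)=1.51987, √(2b)=3.03974; F=1.51987×21.397=32.52062, v=-6.57900/3.03974=-2.16433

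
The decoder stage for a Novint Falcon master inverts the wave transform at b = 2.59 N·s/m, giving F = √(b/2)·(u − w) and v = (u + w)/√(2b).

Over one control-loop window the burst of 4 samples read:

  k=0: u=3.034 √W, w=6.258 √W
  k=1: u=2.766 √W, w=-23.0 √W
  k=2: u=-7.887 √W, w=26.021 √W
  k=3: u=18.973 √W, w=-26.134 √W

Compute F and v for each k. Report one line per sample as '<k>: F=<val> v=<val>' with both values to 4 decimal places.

k=0: u−w=-3.2240, u+w=9.2920; √(b/2)=1.1380, √(2b)=2.2760; F=1.1380×(-3.224)=-3.6688, v=9.2920/2.2760=4.0827
k=1: u−w=25.7660, u+w=-20.2340; √(b/2)=1.1380, √(2b)=2.2760; F=1.1380×25.766=29.3212, v=-20.2340/2.2760=-8.8903
k=2: u−w=-33.9080, u+w=18.1340; √(b/2)=1.1380, √(2b)=2.2760; F=1.1380×(-33.908)=-38.5866, v=18.1340/2.2760=7.9676
k=3: u−w=45.1070, u+w=-7.1610; √(b/2)=1.1380, √(2b)=2.2760; F=1.1380×45.107=51.3309, v=-7.1610/2.2760=-3.1464

0: F=-3.6688 v=4.0827
1: F=29.3212 v=-8.8903
2: F=-38.5866 v=7.9676
3: F=51.3309 v=-3.1464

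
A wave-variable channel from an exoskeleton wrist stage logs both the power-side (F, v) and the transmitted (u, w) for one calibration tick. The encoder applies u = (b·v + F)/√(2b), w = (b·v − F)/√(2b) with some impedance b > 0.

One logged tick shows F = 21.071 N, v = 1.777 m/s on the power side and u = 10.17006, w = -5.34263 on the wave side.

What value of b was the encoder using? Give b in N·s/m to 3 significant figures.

u + w = 4.8274;  u + w = √(2b)·v, so √(2b) = 4.8274/1.777 = 2.7166.
b = (√(2b))²/2 = 7.3800/2 = 3.6900.
(Check via u − w = 2F/√(2b): u − w = 15.5127, 2F/√(2b) = 15.5127.)

b = 3.69 N·s/m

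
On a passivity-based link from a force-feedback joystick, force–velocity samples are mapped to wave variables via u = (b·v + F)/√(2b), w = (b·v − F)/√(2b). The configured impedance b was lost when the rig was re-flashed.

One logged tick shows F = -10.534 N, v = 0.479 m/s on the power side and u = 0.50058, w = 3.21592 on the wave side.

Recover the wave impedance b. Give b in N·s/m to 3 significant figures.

b = 30.1 N·s/m

u + w = 3.71650;  u + w = √(2b)·v, so √(2b) = 3.71650/0.479 = 7.75887.
b = (√(2b))²/2 = 60.20010/2 = 30.10005.
(Check via u − w = 2F/√(2b): u − w = -2.71534, 2F/√(2b) = -2.71534.)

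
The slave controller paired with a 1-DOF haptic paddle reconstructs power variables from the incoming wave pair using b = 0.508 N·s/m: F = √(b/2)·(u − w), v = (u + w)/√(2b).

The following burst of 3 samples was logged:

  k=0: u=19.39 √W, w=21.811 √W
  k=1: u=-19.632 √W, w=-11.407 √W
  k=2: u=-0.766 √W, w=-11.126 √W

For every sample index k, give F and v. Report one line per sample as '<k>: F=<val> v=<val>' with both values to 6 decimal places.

k=0: u−w=-2.421000, u+w=41.201000; √(b/2)=0.503984, √(2b)=1.007968; F=0.503984×(-2.421)=-1.220146, v=41.201000/1.007968=40.875295
k=1: u−w=-8.225000, u+w=-31.039000; √(b/2)=0.503984, √(2b)=1.007968; F=0.503984×(-8.225)=-4.145269, v=-31.039000/1.007968=-30.793629
k=2: u−w=10.360000, u+w=-11.892000; √(b/2)=0.503984, √(2b)=1.007968; F=0.503984×10.36=5.221276, v=-11.892000/1.007968=-11.797991

0: F=-1.220146 v=40.875295
1: F=-4.145269 v=-30.793629
2: F=5.221276 v=-11.797991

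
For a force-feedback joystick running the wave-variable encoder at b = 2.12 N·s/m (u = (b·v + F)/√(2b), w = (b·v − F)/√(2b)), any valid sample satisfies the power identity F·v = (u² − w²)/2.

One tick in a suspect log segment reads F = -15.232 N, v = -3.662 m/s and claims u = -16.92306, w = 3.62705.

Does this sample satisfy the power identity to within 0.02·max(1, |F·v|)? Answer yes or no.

F·v = (-15.232)×(-3.662) = 55.7796 W.
(u² − w²)/2 = (286.3900 − 13.1555)/2 = 136.6172 W.
|Δ| = 80.8377;  2% of max(1, |F·v|) = 1.1156.

no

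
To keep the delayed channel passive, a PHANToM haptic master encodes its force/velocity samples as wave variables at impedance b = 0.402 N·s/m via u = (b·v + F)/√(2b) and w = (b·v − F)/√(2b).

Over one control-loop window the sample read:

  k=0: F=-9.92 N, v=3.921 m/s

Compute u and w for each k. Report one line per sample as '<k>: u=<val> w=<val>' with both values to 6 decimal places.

0: u=-9.305371 w=12.821176

k=0: b·v=0.402×3.921=1.576242; √(2b)=0.896660; u=(1.576242+(-9.92))/0.896660=-9.305371, w=(1.576242−(-9.92))/0.896660=12.821176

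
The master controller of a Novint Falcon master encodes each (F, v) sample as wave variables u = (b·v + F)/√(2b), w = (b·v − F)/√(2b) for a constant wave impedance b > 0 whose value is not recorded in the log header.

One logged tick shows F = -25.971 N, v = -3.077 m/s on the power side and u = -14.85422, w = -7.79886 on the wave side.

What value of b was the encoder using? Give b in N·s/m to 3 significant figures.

b = 27.1 N·s/m

u + w = -22.65308;  u + w = √(2b)·v, so √(2b) = -22.65308/(-3.077) = 7.36207.
b = (√(2b))²/2 = 54.20003/2 = 27.10001.
(Check via u − w = 2F/√(2b): u − w = -7.05536, 2F/√(2b) = -7.05536.)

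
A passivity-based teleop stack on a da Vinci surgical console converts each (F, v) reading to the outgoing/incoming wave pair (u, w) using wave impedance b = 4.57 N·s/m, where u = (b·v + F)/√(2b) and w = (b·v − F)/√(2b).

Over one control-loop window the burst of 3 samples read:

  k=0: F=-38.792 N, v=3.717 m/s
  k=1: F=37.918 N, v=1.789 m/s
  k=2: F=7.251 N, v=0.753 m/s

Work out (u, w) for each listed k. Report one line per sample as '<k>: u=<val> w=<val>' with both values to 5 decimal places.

k=0: b·v=4.57×3.717=16.98669; √(2b)=3.02324; u=(16.98669+(-38.792))/3.02324=-7.21256, w=(16.98669−(-38.792))/3.02324=18.44995
k=1: b·v=4.57×1.789=8.17573; √(2b)=3.02324; u=(8.17573+37.918)/3.02324=15.24645, w=(8.17573−37.918)/3.02324=-9.83787
k=2: b·v=4.57×0.753=3.44121; √(2b)=3.02324; u=(3.44121+7.251)/3.02324=3.53667, w=(3.44121−7.251)/3.02324=-1.26017

0: u=-7.21256 w=18.44995
1: u=15.24645 w=-9.83787
2: u=3.53667 w=-1.26017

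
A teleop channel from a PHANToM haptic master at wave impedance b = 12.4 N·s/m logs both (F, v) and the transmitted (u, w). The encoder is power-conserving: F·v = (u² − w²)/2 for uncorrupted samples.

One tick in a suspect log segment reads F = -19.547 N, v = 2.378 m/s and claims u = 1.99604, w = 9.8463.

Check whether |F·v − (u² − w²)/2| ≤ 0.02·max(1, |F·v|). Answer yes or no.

yes

F·v = (-19.547)×2.378 = -46.4828 W.
(u² − w²)/2 = (3.9842 − 96.9496)/2 = -46.4827 W.
|Δ| = 0.0000;  2% of max(1, |F·v|) = 0.9297.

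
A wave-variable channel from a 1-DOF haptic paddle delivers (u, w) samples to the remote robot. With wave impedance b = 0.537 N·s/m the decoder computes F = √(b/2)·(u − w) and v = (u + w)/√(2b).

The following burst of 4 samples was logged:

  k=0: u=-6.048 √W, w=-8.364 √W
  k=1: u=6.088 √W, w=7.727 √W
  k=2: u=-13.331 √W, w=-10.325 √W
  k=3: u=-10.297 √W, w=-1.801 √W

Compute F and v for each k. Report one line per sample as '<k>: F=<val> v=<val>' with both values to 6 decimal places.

0: F=1.200081 v=-13.906637
1: F=-0.849280 v=13.330571
2: F=-1.557619 v=-22.826492
3: F=-4.402371 v=-11.673778

k=0: u−w=2.316000, u+w=-14.412000; √(b/2)=0.518170, √(2b)=1.036340; F=0.518170×2.316=1.200081, v=-14.412000/1.036340=-13.906637
k=1: u−w=-1.639000, u+w=13.815000; √(b/2)=0.518170, √(2b)=1.036340; F=0.518170×(-1.639)=-0.849280, v=13.815000/1.036340=13.330571
k=2: u−w=-3.006000, u+w=-23.656000; √(b/2)=0.518170, √(2b)=1.036340; F=0.518170×(-3.006)=-1.557619, v=-23.656000/1.036340=-22.826492
k=3: u−w=-8.496000, u+w=-12.098000; √(b/2)=0.518170, √(2b)=1.036340; F=0.518170×(-8.496)=-4.402371, v=-12.098000/1.036340=-11.673778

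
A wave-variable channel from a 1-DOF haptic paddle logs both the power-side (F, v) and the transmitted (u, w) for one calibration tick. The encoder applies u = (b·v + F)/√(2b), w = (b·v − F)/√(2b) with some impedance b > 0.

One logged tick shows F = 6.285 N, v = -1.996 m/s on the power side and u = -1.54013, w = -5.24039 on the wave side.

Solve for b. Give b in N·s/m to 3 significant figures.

b = 5.77 N·s/m

u + w = -6.7805;  u + w = √(2b)·v, so √(2b) = -6.7805/(-1.996) = 3.3971.
b = (√(2b))²/2 = 11.5400/2 = 5.7700.
(Check via u − w = 2F/√(2b): u − w = 3.7003, 2F/√(2b) = 3.7003.)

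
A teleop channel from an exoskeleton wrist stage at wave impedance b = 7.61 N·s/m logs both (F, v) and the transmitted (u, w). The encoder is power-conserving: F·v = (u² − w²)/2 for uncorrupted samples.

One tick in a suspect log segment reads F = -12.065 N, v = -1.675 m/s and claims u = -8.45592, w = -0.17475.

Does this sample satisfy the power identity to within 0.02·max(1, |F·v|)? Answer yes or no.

F·v = (-12.065)×(-1.675) = 20.208875 W.
(u² − w²)/2 = (71.502583 − 0.030538)/2 = 35.736023 W.
|Δ| = 15.527148;  2% of max(1, |F·v|) = 0.404177.

no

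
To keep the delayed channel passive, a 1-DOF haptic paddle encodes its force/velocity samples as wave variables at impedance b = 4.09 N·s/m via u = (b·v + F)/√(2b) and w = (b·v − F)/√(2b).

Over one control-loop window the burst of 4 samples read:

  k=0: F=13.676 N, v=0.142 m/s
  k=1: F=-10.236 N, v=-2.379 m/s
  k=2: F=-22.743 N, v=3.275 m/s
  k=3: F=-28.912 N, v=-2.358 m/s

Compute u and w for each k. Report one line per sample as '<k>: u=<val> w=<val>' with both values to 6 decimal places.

0: u=4.984766 w=-4.578636
1: u=-6.980987 w=0.176880
2: u=-3.268539 w=12.635268
3: u=-13.480866 w=6.736821

k=0: b·v=4.09×0.142=0.580780; √(2b)=2.860070; u=(0.580780+13.676)/2.860070=4.984766, w=(0.580780−13.676)/2.860070=-4.578636
k=1: b·v=4.09×(-2.379)=-9.730110; √(2b)=2.860070; u=(-9.730110+(-10.236))/2.860070=-6.980987, w=(-9.730110−(-10.236))/2.860070=0.176880
k=2: b·v=4.09×3.275=13.394750; √(2b)=2.860070; u=(13.394750+(-22.743))/2.860070=-3.268539, w=(13.394750−(-22.743))/2.860070=12.635268
k=3: b·v=4.09×(-2.358)=-9.644220; √(2b)=2.860070; u=(-9.644220+(-28.912))/2.860070=-13.480866, w=(-9.644220−(-28.912))/2.860070=6.736821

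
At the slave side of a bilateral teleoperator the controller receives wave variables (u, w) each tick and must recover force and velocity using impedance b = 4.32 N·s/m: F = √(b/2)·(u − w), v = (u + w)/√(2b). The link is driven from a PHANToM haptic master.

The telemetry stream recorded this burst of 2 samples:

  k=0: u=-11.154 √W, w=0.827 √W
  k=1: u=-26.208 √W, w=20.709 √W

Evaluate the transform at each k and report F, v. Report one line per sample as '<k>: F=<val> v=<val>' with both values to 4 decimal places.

0: F=-17.6084 v=-3.5133
1: F=-68.9536 v=-1.8708

k=0: u−w=-11.9810, u+w=-10.3270; √(b/2)=1.4697, √(2b)=2.9394; F=1.4697×(-11.981)=-17.6084, v=-10.3270/2.9394=-3.5133
k=1: u−w=-46.9170, u+w=-5.4990; √(b/2)=1.4697, √(2b)=2.9394; F=1.4697×(-46.917)=-68.9536, v=-5.4990/2.9394=-1.8708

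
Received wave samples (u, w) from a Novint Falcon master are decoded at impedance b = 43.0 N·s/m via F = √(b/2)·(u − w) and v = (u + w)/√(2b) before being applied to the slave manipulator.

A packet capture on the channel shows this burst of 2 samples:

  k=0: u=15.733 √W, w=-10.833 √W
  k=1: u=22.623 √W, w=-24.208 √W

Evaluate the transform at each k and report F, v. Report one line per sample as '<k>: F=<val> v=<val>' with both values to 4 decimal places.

k=0: u−w=26.5660, u+w=4.9000; √(b/2)=4.6368, √(2b)=9.2736; F=4.6368×26.566=123.1815, v=4.9000/9.2736=0.5284
k=1: u−w=46.8310, u+w=-1.5850; √(b/2)=4.6368, √(2b)=9.2736; F=4.6368×46.831=217.1464, v=-1.5850/9.2736=-0.1709

0: F=123.1815 v=0.5284
1: F=217.1464 v=-0.1709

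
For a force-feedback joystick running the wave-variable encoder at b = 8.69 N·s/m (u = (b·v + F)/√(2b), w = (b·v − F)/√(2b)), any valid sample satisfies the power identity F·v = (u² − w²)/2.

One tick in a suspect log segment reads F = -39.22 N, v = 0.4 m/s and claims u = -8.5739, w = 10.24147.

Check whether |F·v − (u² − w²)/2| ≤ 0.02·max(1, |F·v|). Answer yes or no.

yes

F·v = (-39.22)×0.4 = -15.6880 W.
(u² − w²)/2 = (73.5118 − 104.8877)/2 = -15.6880 W.
|Δ| = 0.0000;  2% of max(1, |F·v|) = 0.3138.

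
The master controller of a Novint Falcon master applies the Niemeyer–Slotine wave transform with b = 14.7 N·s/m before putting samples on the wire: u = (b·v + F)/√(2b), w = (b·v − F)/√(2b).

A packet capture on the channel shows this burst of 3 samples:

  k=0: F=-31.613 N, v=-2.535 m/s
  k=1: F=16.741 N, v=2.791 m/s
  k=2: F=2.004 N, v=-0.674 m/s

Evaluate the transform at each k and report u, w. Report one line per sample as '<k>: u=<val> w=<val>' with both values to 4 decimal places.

0: u=-12.7029 w=-1.0423
1: u=10.6542 w=4.4791
2: u=-1.4577 w=-2.1969

k=0: b·v=14.7×(-2.535)=-37.2645; √(2b)=5.4222; u=(-37.2645+(-31.613))/5.4222=-12.7029, w=(-37.2645−(-31.613))/5.4222=-1.0423
k=1: b·v=14.7×2.791=41.0277; √(2b)=5.4222; u=(41.0277+16.741)/5.4222=10.6542, w=(41.0277−16.741)/5.4222=4.4791
k=2: b·v=14.7×(-0.674)=-9.9078; √(2b)=5.4222; u=(-9.9078+2.004)/5.4222=-1.4577, w=(-9.9078−2.004)/5.4222=-2.1969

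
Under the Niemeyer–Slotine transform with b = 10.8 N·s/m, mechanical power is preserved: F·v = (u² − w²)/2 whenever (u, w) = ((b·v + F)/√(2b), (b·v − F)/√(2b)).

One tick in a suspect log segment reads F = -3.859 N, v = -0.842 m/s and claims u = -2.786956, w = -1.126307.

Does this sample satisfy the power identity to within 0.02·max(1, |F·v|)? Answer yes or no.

yes

F·v = (-3.859)×(-0.842) = 3.249278 W.
(u² − w²)/2 = (7.767124 − 1.268567)/2 = 3.249278 W.
|Δ| = 0.000000;  2% of max(1, |F·v|) = 0.064986.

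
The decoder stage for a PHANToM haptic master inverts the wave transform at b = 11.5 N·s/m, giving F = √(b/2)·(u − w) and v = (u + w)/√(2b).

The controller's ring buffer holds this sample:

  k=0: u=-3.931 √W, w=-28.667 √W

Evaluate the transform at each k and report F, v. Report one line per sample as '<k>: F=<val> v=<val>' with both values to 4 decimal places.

k=0: u−w=24.7360, u+w=-32.5980; √(b/2)=2.3979, √(2b)=4.7958; F=2.3979×24.736=59.3148, v=-32.5980/4.7958=-6.7972

0: F=59.3148 v=-6.7972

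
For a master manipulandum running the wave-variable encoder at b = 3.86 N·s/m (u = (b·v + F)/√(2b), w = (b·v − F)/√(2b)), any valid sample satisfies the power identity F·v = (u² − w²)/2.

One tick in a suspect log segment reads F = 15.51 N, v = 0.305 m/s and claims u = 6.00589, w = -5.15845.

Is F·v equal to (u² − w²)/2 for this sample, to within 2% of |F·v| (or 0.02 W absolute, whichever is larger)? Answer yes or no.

F·v = 15.51×0.305 = 4.73055 W.
(u² − w²)/2 = (36.07071 − 26.60961)/2 = 4.73055 W.
|Δ| = 0.00000;  2% of max(1, |F·v|) = 0.09461.

yes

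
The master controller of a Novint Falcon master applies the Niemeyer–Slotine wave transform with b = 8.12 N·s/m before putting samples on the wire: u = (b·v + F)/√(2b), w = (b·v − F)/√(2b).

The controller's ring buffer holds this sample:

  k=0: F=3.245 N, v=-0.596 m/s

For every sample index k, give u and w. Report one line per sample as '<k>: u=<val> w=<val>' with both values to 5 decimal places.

k=0: b·v=8.12×(-0.596)=-4.83952; √(2b)=4.02989; u=(-4.83952+3.245)/4.02989=-0.39567, w=(-4.83952−3.245)/4.02989=-2.00614

0: u=-0.39567 w=-2.00614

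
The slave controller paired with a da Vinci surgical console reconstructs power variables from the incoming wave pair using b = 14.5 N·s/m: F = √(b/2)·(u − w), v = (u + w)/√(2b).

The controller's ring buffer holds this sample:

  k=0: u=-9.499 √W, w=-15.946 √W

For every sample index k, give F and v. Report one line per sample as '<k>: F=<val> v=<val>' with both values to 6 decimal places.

0: F=17.359079 v=-4.725018

k=0: u−w=6.447000, u+w=-25.445000; √(b/2)=2.692582, √(2b)=5.385165; F=2.692582×6.447=17.359079, v=-25.445000/5.385165=-4.725018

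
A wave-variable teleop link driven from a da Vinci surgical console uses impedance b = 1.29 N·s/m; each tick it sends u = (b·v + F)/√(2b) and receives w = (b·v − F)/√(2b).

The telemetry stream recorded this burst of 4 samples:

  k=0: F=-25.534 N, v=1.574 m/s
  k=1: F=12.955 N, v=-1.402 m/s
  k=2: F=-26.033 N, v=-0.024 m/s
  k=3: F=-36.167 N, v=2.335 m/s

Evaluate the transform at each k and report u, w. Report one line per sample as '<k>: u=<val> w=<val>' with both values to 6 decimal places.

k=0: b·v=1.29×1.574=2.030460; √(2b)=1.606238; u=(2.030460+(-25.534))/1.606238=-14.632665, w=(2.030460−(-25.534))/1.606238=17.160883
k=1: b·v=1.29×(-1.402)=-1.808580; √(2b)=1.606238; u=(-1.808580+12.955)/1.606238=6.939458, w=(-1.808580−12.955)/1.606238=-9.191403
k=2: b·v=1.29×(-0.024)=-0.030960; √(2b)=1.606238; u=(-0.030960+(-26.033))/1.606238=-16.226713, w=(-0.030960−(-26.033))/1.606238=16.188163
k=3: b·v=1.29×2.335=3.012150; √(2b)=1.606238; u=(3.012150+(-36.167))/1.606238=-20.641308, w=(3.012150−(-36.167))/1.606238=24.391873

0: u=-14.632665 w=17.160883
1: u=6.939458 w=-9.191403
2: u=-16.226713 w=16.188163
3: u=-20.641308 w=24.391873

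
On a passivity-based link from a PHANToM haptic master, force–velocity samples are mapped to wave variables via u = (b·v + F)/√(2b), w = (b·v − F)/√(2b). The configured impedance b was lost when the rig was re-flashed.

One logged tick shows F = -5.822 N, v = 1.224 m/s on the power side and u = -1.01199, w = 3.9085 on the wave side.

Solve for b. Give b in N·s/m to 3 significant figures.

u + w = 2.89651;  u + w = √(2b)·v, so √(2b) = 2.89651/1.224 = 2.36643.
b = (√(2b))²/2 = 5.59999/2 = 2.79999.
(Check via u − w = 2F/√(2b): u − w = -4.92049, 2F/√(2b) = -4.92049.)

b = 2.8 N·s/m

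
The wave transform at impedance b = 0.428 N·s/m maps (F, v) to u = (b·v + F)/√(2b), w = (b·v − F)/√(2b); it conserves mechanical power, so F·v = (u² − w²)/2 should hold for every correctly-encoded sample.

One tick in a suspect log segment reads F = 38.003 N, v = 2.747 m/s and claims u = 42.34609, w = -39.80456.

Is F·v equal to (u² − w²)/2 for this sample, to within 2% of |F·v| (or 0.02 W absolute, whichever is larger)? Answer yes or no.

yes

F·v = 38.003×2.747 = 104.3942 W.
(u² − w²)/2 = (1793.1913 − 1584.4030)/2 = 104.3942 W.
|Δ| = 0.0001;  2% of max(1, |F·v|) = 2.0879.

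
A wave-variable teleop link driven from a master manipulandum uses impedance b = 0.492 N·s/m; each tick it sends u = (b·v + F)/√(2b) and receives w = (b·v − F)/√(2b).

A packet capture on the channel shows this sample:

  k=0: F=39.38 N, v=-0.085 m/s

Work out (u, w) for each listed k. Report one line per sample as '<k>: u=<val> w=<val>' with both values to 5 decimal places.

0: u=39.65671 w=-39.74103

k=0: b·v=0.492×(-0.085)=-0.04182; √(2b)=0.99197; u=(-0.04182+39.38)/0.99197=39.65671, w=(-0.04182−39.38)/0.99197=-39.74103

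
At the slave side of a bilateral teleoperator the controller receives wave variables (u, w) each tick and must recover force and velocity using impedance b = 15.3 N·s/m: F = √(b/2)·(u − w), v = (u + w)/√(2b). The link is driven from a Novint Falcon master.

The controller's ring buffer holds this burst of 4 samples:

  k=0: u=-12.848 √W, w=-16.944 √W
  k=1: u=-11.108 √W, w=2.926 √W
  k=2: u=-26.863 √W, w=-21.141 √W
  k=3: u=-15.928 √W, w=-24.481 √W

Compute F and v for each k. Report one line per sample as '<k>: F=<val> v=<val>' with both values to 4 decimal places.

k=0: u−w=4.0960, u+w=-29.7920; √(b/2)=2.7659, √(2b)=5.5317; F=2.7659×4.096=11.3290, v=-29.7920/5.5317=-5.3857
k=1: u−w=-14.0340, u+w=-8.1820; √(b/2)=2.7659, √(2b)=5.5317; F=2.7659×(-14.034)=-38.8161, v=-8.1820/5.5317=-1.4791
k=2: u−w=-5.7220, u+w=-48.0040; √(b/2)=2.7659, √(2b)=5.5317; F=2.7659×(-5.722)=-15.8263, v=-48.0040/5.5317=-8.6779
k=3: u−w=8.5530, u+w=-40.4090; √(b/2)=2.7659, √(2b)=5.5317; F=2.7659×8.553=23.6564, v=-40.4090/5.5317=-7.3050

0: F=11.3290 v=-5.3857
1: F=-38.8161 v=-1.4791
2: F=-15.8263 v=-8.6779
3: F=23.6564 v=-7.3050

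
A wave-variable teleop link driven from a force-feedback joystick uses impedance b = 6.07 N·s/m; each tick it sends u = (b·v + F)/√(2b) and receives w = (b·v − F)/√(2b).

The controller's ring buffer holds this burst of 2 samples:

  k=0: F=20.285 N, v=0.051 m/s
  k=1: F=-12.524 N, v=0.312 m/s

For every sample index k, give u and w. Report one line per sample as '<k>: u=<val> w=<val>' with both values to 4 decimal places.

0: u=5.9108 w=-5.7331
1: u=-3.0509 w=4.1380

k=0: b·v=6.07×0.051=0.3096; √(2b)=3.4843; u=(0.3096+20.285)/3.4843=5.9108, w=(0.3096−20.285)/3.4843=-5.7331
k=1: b·v=6.07×0.312=1.8938; √(2b)=3.4843; u=(1.8938+(-12.524))/3.4843=-3.0509, w=(1.8938−(-12.524))/3.4843=4.1380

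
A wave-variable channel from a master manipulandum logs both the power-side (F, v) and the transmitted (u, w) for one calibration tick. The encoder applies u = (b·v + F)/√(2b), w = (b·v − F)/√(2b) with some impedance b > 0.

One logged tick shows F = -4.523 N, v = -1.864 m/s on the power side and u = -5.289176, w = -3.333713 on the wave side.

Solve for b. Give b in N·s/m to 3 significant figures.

u + w = -8.622889;  u + w = √(2b)·v, so √(2b) = -8.622889/(-1.864) = 4.626013.
b = (√(2b))²/2 = 21.400000/2 = 10.700000.
(Check via u − w = 2F/√(2b): u − w = -1.955463, 2F/√(2b) = -1.955463.)

b = 10.7 N·s/m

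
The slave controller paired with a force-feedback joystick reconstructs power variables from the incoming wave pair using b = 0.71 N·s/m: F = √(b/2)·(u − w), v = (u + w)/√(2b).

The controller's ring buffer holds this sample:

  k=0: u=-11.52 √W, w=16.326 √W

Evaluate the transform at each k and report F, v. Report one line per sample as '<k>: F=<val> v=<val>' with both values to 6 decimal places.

0: F=-16.591169 v=4.033106

k=0: u−w=-27.846000, u+w=4.806000; √(b/2)=0.595819, √(2b)=1.191638; F=0.595819×(-27.846)=-16.591169, v=4.806000/1.191638=4.033106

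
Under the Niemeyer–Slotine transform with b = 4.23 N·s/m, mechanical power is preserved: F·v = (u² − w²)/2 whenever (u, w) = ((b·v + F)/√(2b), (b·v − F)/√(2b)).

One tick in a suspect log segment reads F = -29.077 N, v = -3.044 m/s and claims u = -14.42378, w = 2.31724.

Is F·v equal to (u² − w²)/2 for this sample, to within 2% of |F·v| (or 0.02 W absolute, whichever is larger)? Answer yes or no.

F·v = (-29.077)×(-3.044) = 88.51039 W.
(u² − w²)/2 = (208.04543 − 5.36960)/2 = 101.33791 W.
|Δ| = 12.82753;  2% of max(1, |F·v|) = 1.77021.

no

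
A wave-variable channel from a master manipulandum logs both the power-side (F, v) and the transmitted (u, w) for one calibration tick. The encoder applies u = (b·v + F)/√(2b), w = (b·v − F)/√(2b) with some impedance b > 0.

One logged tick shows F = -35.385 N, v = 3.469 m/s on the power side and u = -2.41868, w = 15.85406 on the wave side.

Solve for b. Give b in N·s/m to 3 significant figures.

b = 7.5 N·s/m

u + w = 13.43538;  u + w = √(2b)·v, so √(2b) = 13.43538/3.469 = 3.87298.
b = (√(2b))²/2 = 15.00000/2 = 7.50000.
(Check via u − w = 2F/√(2b): u − w = -18.27274, 2F/√(2b) = -18.27273.)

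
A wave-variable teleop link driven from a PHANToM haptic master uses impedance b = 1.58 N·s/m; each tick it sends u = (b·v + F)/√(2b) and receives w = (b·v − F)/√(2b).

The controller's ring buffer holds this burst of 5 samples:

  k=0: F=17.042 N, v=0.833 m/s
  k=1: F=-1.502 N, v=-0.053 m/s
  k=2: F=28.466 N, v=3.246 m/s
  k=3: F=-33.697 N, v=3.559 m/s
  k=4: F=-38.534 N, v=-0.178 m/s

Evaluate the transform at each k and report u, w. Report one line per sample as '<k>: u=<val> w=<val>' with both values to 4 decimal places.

k=0: b·v=1.58×0.833=1.3161; √(2b)=1.7776; u=(1.3161+17.042)/1.7776=10.3273, w=(1.3161−17.042)/1.7776=-8.8465
k=1: b·v=1.58×(-0.053)=-0.0837; √(2b)=1.7776; u=(-0.0837+(-1.502))/1.7776=-0.8920, w=(-0.0837−(-1.502))/1.7776=0.7978
k=2: b·v=1.58×3.246=5.1287; √(2b)=1.7776; u=(5.1287+28.466)/1.7776=18.8985, w=(5.1287−28.466)/1.7776=-13.1283
k=3: b·v=1.58×3.559=5.6232; √(2b)=1.7776; u=(5.6232+(-33.697))/1.7776=-15.7927, w=(5.6232−(-33.697))/1.7776=22.1194
k=4: b·v=1.58×(-0.178)=-0.2812; √(2b)=1.7776; u=(-0.2812+(-38.534))/1.7776=-21.8353, w=(-0.2812−(-38.534))/1.7776=21.5189

0: u=10.3273 w=-8.8465
1: u=-0.8920 w=0.7978
2: u=18.8985 w=-13.1283
3: u=-15.7927 w=22.1194
4: u=-21.8353 w=21.5189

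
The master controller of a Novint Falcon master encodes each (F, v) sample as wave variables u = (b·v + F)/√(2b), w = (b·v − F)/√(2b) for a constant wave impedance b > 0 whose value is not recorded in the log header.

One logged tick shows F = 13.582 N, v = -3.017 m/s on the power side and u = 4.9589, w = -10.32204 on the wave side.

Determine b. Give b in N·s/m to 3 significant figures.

b = 1.58 N·s/m

u + w = -5.36314;  u + w = √(2b)·v, so √(2b) = -5.36314/(-3.017) = 1.77764.
b = (√(2b))²/2 = 3.16000/2 = 1.58000.
(Check via u − w = 2F/√(2b): u − w = 15.28094, 2F/√(2b) = 15.28093.)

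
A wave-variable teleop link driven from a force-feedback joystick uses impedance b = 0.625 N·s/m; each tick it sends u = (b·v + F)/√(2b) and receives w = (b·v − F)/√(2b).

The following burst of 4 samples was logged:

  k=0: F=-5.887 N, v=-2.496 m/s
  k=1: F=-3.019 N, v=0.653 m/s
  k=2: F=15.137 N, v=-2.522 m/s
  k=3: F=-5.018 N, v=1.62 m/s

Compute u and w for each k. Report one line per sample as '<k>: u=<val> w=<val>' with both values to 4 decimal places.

k=0: b·v=0.625×(-2.496)=-1.5600; √(2b)=1.1180; u=(-1.5600+(-5.887))/1.1180=-6.6608, w=(-1.5600−(-5.887))/1.1180=3.8702
k=1: b·v=0.625×0.653=0.4081; √(2b)=1.1180; u=(0.4081+(-3.019))/1.1180=-2.3352, w=(0.4081−(-3.019))/1.1180=3.0653
k=2: b·v=0.625×(-2.522)=-1.5762; √(2b)=1.1180; u=(-1.5762+15.137)/1.1180=12.1291, w=(-1.5762−15.137)/1.1180=-14.9488
k=3: b·v=0.625×1.62=1.0125; √(2b)=1.1180; u=(1.0125+(-5.018))/1.1180=-3.5826, w=(1.0125−(-5.018))/1.1180=5.3938

0: u=-6.6608 w=3.8702
1: u=-2.3352 w=3.0653
2: u=12.1291 w=-14.9488
3: u=-3.5826 w=5.3938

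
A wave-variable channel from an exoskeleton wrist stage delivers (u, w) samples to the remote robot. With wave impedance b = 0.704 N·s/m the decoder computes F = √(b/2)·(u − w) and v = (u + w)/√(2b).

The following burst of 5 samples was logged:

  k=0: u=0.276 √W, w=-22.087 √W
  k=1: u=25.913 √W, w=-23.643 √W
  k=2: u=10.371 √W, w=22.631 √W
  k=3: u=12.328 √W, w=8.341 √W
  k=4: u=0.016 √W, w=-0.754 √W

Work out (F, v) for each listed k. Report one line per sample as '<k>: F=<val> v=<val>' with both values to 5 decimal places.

0: F=13.26788 v=-18.38122
1: F=29.40137 v=1.91304
2: F=-7.27381 v=27.81243
3: F=2.36547 v=17.41880
4: F=0.45684 v=-0.62195

k=0: u−w=22.36300, u+w=-21.81100; √(b/2)=0.59330, √(2b)=1.18659; F=0.59330×22.363=13.26788, v=-21.81100/1.18659=-18.38122
k=1: u−w=49.55600, u+w=2.27000; √(b/2)=0.59330, √(2b)=1.18659; F=0.59330×49.556=29.40137, v=2.27000/1.18659=1.91304
k=2: u−w=-12.26000, u+w=33.00200; √(b/2)=0.59330, √(2b)=1.18659; F=0.59330×(-12.26)=-7.27381, v=33.00200/1.18659=27.81243
k=3: u−w=3.98700, u+w=20.66900; √(b/2)=0.59330, √(2b)=1.18659; F=0.59330×3.987=2.36547, v=20.66900/1.18659=17.41880
k=4: u−w=0.77000, u+w=-0.73800; √(b/2)=0.59330, √(2b)=1.18659; F=0.59330×0.77=0.45684, v=-0.73800/1.18659=-0.62195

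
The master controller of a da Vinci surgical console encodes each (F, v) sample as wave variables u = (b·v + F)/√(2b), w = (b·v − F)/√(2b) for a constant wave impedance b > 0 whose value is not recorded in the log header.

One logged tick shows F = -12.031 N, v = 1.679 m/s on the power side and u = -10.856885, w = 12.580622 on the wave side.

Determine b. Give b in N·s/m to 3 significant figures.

u + w = 1.723737;  u + w = √(2b)·v, so √(2b) = 1.723737/1.679 = 1.026645.
b = (√(2b))²/2 = 1.054000/2 = 0.527000.
(Check via u − w = 2F/√(2b): u − w = -23.437507, 2F/√(2b) = -23.437507.)

b = 0.527 N·s/m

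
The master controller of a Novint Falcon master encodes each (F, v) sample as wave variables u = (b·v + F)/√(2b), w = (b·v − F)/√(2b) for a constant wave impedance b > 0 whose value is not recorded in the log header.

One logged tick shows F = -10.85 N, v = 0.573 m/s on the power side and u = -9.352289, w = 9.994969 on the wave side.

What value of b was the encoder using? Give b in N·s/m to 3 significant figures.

b = 0.629 N·s/m

u + w = 0.642680;  u + w = √(2b)·v, so √(2b) = 0.642680/0.573 = 1.121606.
b = (√(2b))²/2 = 1.257999/2 = 0.629000.
(Check via u − w = 2F/√(2b): u − w = -19.347258, 2F/√(2b) = -19.347265.)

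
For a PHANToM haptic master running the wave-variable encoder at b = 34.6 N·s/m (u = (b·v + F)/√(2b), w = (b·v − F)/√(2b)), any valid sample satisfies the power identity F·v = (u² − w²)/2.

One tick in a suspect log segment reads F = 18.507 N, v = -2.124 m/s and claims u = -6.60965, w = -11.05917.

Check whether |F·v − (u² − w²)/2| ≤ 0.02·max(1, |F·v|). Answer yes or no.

yes

F·v = 18.507×(-2.124) = -39.30887 W.
(u² − w²)/2 = (43.68747 − 122.30524)/2 = -39.30888 W.
|Δ| = 0.00002;  2% of max(1, |F·v|) = 0.78618.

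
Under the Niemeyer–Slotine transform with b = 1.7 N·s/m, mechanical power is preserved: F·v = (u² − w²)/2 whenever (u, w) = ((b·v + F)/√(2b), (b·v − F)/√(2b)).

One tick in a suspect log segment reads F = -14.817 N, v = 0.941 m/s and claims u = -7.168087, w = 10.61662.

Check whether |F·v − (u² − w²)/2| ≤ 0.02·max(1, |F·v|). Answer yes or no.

F·v = (-14.817)×0.941 = -13.942797 W.
(u² − w²)/2 = (51.381471 − 112.712620)/2 = -30.665574 W.
|Δ| = 16.722777;  2% of max(1, |F·v|) = 0.278856.

no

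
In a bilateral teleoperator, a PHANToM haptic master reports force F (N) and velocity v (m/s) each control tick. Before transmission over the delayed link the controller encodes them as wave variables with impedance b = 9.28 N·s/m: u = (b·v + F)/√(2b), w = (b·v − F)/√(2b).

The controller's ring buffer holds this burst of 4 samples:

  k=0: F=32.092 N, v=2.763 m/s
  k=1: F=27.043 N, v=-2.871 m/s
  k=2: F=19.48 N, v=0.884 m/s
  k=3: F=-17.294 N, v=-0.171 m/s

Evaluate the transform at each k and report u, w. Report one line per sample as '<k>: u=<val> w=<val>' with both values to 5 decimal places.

k=0: b·v=9.28×2.763=25.64064; √(2b)=4.30813; u=(25.64064+32.092)/4.30813=13.40085, w=(25.64064−32.092)/4.30813=-1.49748
k=1: b·v=9.28×(-2.871)=-26.64288; √(2b)=4.30813; u=(-26.64288+27.043)/4.30813=0.09288, w=(-26.64288−27.043)/4.30813=-12.46152
k=2: b·v=9.28×0.884=8.20352; √(2b)=4.30813; u=(8.20352+19.48)/4.30813=6.42588, w=(8.20352−19.48)/4.30813=-2.61749
k=3: b·v=9.28×(-0.171)=-1.58688; √(2b)=4.30813; u=(-1.58688+(-17.294))/4.30813=-4.38261, w=(-1.58688−(-17.294))/4.30813=3.64592

0: u=13.40085 w=-1.49748
1: u=0.09288 w=-12.46152
2: u=6.42588 w=-2.61749
3: u=-4.38261 w=3.64592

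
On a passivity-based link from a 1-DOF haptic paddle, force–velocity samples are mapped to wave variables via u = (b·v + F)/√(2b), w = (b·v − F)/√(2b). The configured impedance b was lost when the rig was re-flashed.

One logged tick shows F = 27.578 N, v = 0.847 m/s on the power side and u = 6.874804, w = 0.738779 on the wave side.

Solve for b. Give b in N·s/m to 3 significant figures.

b = 40.4 N·s/m

u + w = 7.613583;  u + w = √(2b)·v, so √(2b) = 7.613583/0.847 = 8.988882.
b = (√(2b))²/2 = 80.799998/2 = 40.399999.
(Check via u − w = 2F/√(2b): u − w = 6.136025, 2F/√(2b) = 6.136025.)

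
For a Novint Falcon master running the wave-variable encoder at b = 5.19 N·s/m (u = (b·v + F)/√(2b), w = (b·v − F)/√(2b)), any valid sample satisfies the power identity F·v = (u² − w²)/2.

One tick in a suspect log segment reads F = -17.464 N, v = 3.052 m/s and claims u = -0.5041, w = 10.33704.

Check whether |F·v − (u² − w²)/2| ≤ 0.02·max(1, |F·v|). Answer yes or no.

yes

F·v = (-17.464)×3.052 = -53.3001 W.
(u² − w²)/2 = (0.2541 − 106.8544)/2 = -53.3001 W.
|Δ| = 0.0000;  2% of max(1, |F·v|) = 1.0660.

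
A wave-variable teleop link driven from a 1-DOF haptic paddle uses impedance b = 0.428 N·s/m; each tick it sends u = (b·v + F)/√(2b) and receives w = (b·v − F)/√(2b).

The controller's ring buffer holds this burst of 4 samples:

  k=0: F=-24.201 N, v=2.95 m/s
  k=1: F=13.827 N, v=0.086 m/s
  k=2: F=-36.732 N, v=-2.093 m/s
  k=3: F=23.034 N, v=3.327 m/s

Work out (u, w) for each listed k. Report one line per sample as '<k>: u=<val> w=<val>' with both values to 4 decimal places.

k=0: b·v=0.428×2.95=1.2626; √(2b)=0.9252; u=(1.2626+(-24.201))/0.9252=-24.7928, w=(1.2626−(-24.201))/0.9252=27.5222
k=1: b·v=0.428×0.086=0.0368; √(2b)=0.9252; u=(0.0368+13.827)/0.9252=14.9846, w=(0.0368−13.827)/0.9252=-14.9050
k=2: b·v=0.428×(-2.093)=-0.8958; √(2b)=0.9252; u=(-0.8958+(-36.732))/0.9252=-40.6698, w=(-0.8958−(-36.732))/0.9252=38.7333
k=3: b·v=0.428×3.327=1.4240; √(2b)=0.9252; u=(1.4240+23.034)/0.9252=26.4352, w=(1.4240−23.034)/0.9252=-23.3571

0: u=-24.7928 w=27.5222
1: u=14.9846 w=-14.9050
2: u=-40.6698 w=38.7333
3: u=26.4352 w=-23.3571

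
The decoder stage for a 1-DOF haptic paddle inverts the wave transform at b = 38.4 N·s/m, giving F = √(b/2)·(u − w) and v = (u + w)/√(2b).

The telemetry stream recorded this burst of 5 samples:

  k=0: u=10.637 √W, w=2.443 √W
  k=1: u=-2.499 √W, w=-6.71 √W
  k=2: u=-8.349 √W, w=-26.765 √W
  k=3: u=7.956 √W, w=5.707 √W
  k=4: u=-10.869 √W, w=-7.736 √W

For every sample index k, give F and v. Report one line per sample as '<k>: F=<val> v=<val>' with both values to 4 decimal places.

0: F=35.9043 v=1.4925
1: F=18.4517 v=-1.0508
2: F=80.6949 v=-4.0068
3: F=9.8546 v=1.5591
4: F=-13.7281 v=-2.1230

k=0: u−w=8.1940, u+w=13.0800; √(b/2)=4.3818, √(2b)=8.7636; F=4.3818×8.194=35.9043, v=13.0800/8.7636=1.4925
k=1: u−w=4.2110, u+w=-9.2090; √(b/2)=4.3818, √(2b)=8.7636; F=4.3818×4.211=18.4517, v=-9.2090/8.7636=-1.0508
k=2: u−w=18.4160, u+w=-35.1140; √(b/2)=4.3818, √(2b)=8.7636; F=4.3818×18.416=80.6949, v=-35.1140/8.7636=-4.0068
k=3: u−w=2.2490, u+w=13.6630; √(b/2)=4.3818, √(2b)=8.7636; F=4.3818×2.249=9.8546, v=13.6630/8.7636=1.5591
k=4: u−w=-3.1330, u+w=-18.6050; √(b/2)=4.3818, √(2b)=8.7636; F=4.3818×(-3.133)=-13.7281, v=-18.6050/8.7636=-2.1230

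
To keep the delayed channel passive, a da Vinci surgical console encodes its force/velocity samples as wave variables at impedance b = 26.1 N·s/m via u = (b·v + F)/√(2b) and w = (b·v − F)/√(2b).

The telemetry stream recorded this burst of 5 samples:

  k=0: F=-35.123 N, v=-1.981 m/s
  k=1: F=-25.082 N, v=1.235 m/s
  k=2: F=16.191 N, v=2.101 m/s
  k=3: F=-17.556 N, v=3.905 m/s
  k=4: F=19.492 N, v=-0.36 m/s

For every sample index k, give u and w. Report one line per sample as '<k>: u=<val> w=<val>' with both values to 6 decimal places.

k=0: b·v=26.1×(-1.981)=-51.704100; √(2b)=7.224957; u=(-51.704100+(-35.123))/7.224957=-12.017664, w=(-51.704100−(-35.123))/7.224957=-2.294976
k=1: b·v=26.1×1.235=32.233500; √(2b)=7.224957; u=(32.233500+(-25.082))/7.224957=0.989833, w=(32.233500−(-25.082))/7.224957=7.932989
k=2: b·v=26.1×2.101=54.836100; √(2b)=7.224957; u=(54.836100+16.191)/7.224957=9.830799, w=(54.836100−16.191)/7.224957=5.348835
k=3: b·v=26.1×3.905=101.920500; √(2b)=7.224957; u=(101.920500+(-17.556))/7.224957=11.676817, w=(101.920500−(-17.556))/7.224957=16.536639
k=4: b·v=26.1×(-0.36)=-9.396000; √(2b)=7.224957; u=(-9.396000+19.492)/7.224957=1.397379, w=(-9.396000−19.492)/7.224957=-3.998363

0: u=-12.017664 w=-2.294976
1: u=0.989833 w=7.932989
2: u=9.830799 w=5.348835
3: u=11.676817 w=16.536639
4: u=1.397379 w=-3.998363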